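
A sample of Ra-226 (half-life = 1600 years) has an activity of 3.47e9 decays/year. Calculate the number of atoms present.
N = A/λ = 8.01e12 atoms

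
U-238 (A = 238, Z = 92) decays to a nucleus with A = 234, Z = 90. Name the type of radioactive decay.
ΔA = -4, ΔZ = -2 ⇒ alpha decay (α)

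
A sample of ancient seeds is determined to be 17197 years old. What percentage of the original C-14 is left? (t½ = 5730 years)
N/N₀ = (1/2)^(t/t½) = 0.1249 = 12.5%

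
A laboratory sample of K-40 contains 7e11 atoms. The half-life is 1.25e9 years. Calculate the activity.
A = λN = 388.2 decays/year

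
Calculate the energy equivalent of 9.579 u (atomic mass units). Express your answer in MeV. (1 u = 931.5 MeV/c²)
E = mc² = 8923 MeV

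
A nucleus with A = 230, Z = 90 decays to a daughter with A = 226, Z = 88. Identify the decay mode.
ΔA = -4, ΔZ = -2 ⇒ alpha decay (α)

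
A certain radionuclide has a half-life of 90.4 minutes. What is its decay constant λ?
λ = ln(2)/t½ = 0.007668 minute⁻¹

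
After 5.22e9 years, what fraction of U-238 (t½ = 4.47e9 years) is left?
N/N₀ = (1/2)^(t/t½) = 0.4451 = 44.5%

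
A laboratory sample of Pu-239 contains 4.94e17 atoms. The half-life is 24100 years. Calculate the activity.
A = λN = 1.421e13 decays/year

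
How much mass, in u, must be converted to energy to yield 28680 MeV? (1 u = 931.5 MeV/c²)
m = E/c² = 30.79 u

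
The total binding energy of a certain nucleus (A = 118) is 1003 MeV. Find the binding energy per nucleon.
B.E./A = 1003/118 = 8.5 MeV/nucleon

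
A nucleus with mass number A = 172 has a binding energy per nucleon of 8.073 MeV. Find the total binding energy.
B.E. = 8.073 × 172 = 1389 MeV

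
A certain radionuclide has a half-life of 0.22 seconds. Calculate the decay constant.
λ = ln(2)/t½ = 3.151 second⁻¹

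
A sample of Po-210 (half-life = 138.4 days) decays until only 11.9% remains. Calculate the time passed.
t = t½ × log₂(N₀/N) = 425 days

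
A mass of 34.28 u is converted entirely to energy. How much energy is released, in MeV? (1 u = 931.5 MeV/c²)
E = mc² = 31930 MeV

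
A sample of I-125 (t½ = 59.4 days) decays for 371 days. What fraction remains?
N/N₀ = (1/2)^(t/t½) = 0.01318 = 1.32%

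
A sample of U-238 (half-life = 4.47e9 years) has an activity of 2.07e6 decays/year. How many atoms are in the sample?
N = A/λ = 1.335e16 atoms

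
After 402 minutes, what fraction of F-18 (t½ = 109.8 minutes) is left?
N/N₀ = (1/2)^(t/t½) = 0.07904 = 7.9%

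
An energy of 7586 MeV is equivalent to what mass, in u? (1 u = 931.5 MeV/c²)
m = E/c² = 8.144 u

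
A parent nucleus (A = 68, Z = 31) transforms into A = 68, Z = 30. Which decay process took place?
ΔA = 0, ΔZ = -1 ⇒ beta-plus decay (β⁺) or electron capture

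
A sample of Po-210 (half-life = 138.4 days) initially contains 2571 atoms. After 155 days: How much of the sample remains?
N = N₀(1/2)^(t/t½) = 1183 atoms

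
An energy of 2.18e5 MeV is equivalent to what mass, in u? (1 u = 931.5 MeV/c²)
m = E/c² = 234 u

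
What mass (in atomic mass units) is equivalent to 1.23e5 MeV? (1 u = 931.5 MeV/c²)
m = E/c² = 132 u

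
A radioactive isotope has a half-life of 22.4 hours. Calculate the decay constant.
λ = ln(2)/t½ = 0.03094 hour⁻¹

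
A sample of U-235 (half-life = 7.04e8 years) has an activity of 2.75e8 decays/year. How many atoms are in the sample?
N = A/λ = 2.793e17 atoms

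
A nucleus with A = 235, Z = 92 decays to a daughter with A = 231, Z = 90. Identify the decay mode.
ΔA = -4, ΔZ = -2 ⇒ alpha decay (α)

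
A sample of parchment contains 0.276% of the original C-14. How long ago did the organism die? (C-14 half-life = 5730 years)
Age = t½ × log₂(1/ratio) = 48710 years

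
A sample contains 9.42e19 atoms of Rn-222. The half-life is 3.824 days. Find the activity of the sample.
A = λN = 1.707e19 decays/day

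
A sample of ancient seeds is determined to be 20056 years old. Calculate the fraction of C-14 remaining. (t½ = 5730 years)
N/N₀ = (1/2)^(t/t½) = 0.08838 = 8.84%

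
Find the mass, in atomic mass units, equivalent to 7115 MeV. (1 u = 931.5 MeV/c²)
m = E/c² = 7.638 u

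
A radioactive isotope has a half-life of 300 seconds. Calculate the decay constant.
λ = ln(2)/t½ = 0.00231 second⁻¹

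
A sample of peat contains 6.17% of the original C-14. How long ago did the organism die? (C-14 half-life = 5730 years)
Age = t½ × log₂(1/ratio) = 23030 years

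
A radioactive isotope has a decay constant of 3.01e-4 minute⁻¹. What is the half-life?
t½ = ln(2)/λ = 2303 minutes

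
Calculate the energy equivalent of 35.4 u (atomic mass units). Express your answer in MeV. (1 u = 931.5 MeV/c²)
E = mc² = 32980 MeV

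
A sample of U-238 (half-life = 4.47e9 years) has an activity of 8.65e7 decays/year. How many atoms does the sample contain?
N = A/λ = 5.578e17 atoms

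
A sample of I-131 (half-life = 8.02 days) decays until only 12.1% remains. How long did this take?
t = t½ × log₂(N₀/N) = 24.44 days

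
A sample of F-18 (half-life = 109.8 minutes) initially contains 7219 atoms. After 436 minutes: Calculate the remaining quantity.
N = N₀(1/2)^(t/t½) = 460.4 atoms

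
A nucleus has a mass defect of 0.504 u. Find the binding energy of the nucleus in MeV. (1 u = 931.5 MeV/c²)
B.E. = Δm × 931.5 = 469.5 MeV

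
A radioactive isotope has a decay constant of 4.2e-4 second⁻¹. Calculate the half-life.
t½ = ln(2)/λ = 1650 seconds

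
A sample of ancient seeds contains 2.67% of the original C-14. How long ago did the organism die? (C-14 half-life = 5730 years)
Age = t½ × log₂(1/ratio) = 29950 years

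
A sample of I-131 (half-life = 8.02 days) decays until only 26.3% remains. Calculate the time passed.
t = t½ × log₂(N₀/N) = 15.45 days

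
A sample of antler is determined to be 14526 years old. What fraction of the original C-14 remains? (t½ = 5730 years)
N/N₀ = (1/2)^(t/t½) = 0.1725 = 17.3%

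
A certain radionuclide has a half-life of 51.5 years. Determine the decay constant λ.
λ = ln(2)/t½ = 0.01346 year⁻¹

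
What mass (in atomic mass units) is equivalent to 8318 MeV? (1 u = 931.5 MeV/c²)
m = E/c² = 8.93 u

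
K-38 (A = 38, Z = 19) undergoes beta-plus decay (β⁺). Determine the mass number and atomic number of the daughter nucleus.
Daughter: A = 38, Z = 18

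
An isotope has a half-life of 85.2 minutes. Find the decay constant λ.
λ = ln(2)/t½ = 0.008136 minute⁻¹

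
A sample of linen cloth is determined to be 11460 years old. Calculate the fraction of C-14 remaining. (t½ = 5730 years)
N/N₀ = (1/2)^(t/t½) = 0.25 = 25%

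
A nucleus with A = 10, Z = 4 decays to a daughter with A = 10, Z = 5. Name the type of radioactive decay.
ΔA = 0, ΔZ = +1 ⇒ beta-minus decay (β⁻)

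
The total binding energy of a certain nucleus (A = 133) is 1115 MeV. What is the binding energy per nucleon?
B.E./A = 1115/133 = 8.383 MeV/nucleon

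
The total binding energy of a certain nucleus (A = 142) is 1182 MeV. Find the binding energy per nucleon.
B.E./A = 1182/142 = 8.324 MeV/nucleon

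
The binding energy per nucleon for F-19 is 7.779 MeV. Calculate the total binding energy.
B.E. = 7.779 × 19 = 147.8 MeV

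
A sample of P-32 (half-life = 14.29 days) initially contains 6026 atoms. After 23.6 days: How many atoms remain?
N = N₀(1/2)^(t/t½) = 1918 atoms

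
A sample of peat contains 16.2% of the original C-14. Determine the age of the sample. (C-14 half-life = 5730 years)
Age = t½ × log₂(1/ratio) = 15050 years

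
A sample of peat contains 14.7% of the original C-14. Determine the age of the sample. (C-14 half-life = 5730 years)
Age = t½ × log₂(1/ratio) = 15850 years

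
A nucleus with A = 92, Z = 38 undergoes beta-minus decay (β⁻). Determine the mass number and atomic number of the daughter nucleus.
Daughter: A = 92, Z = 39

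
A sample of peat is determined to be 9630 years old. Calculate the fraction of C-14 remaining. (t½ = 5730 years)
N/N₀ = (1/2)^(t/t½) = 0.3119 = 31.2%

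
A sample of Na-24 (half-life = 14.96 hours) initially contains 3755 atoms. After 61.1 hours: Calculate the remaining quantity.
N = N₀(1/2)^(t/t½) = 221.4 atoms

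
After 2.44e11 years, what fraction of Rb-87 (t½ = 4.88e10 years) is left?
N/N₀ = (1/2)^(t/t½) = 0.03125 = 3.12%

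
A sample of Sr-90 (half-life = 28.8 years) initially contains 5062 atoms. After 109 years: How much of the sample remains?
N = N₀(1/2)^(t/t½) = 367.3 atoms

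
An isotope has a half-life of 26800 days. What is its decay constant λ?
λ = ln(2)/t½ = 2.586e-5 day⁻¹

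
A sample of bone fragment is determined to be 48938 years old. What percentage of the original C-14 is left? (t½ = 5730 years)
N/N₀ = (1/2)^(t/t½) = 0.002685 = 0.269%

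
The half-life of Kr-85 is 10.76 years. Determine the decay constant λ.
λ = ln(2)/t½ = 0.06442 year⁻¹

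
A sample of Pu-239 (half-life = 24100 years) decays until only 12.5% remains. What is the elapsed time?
t = t½ × log₂(N₀/N) = 72300 years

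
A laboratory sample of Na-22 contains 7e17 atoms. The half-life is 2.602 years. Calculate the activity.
A = λN = 1.865e17 decays/year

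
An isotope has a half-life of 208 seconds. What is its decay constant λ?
λ = ln(2)/t½ = 0.003332 second⁻¹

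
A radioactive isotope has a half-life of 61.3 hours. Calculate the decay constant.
λ = ln(2)/t½ = 0.01131 hour⁻¹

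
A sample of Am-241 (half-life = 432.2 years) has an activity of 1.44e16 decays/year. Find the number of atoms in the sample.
N = A/λ = 8.979e18 atoms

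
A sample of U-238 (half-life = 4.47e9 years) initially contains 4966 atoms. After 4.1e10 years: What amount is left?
N = N₀(1/2)^(t/t½) = 8.608 atoms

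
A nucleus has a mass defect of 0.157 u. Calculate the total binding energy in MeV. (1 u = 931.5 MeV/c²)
B.E. = Δm × 931.5 = 146.2 MeV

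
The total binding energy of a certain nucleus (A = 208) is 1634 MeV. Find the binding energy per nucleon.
B.E./A = 1634/208 = 7.856 MeV/nucleon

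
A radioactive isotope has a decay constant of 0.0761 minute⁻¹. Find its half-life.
t½ = ln(2)/λ = 9.108 minutes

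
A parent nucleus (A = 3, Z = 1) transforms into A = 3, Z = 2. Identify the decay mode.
ΔA = 0, ΔZ = +1 ⇒ beta-minus decay (β⁻)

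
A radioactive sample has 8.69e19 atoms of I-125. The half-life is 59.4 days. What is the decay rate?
A = λN = 1.014e18 decays/day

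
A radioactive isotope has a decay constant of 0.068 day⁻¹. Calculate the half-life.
t½ = ln(2)/λ = 10.19 days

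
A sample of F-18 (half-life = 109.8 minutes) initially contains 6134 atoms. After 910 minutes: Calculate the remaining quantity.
N = N₀(1/2)^(t/t½) = 19.63 atoms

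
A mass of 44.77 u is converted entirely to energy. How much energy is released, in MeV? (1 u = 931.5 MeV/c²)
E = mc² = 41700 MeV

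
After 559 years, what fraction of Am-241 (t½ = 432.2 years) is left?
N/N₀ = (1/2)^(t/t½) = 0.408 = 40.8%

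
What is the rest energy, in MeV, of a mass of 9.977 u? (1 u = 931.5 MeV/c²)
E = mc² = 9294 MeV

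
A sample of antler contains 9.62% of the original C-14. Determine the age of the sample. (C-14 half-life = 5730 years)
Age = t½ × log₂(1/ratio) = 19350 years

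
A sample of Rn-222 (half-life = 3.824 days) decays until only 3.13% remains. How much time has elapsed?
t = t½ × log₂(N₀/N) = 19.11 days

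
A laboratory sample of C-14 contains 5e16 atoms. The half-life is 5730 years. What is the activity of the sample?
A = λN = 6.048e12 decays/year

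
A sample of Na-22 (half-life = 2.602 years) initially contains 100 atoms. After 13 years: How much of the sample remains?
N = N₀(1/2)^(t/t½) = 3.133 atoms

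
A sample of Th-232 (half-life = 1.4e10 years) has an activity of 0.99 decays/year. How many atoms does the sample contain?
N = A/λ = 2e10 atoms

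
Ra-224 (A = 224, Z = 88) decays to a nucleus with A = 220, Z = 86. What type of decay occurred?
ΔA = -4, ΔZ = -2 ⇒ alpha decay (α)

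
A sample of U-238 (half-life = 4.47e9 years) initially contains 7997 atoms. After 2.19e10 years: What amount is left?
N = N₀(1/2)^(t/t½) = 268 atoms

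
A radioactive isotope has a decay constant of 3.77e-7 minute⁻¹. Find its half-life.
t½ = ln(2)/λ = 1.839e6 minutes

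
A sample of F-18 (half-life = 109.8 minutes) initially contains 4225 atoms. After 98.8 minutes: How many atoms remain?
N = N₀(1/2)^(t/t½) = 2264 atoms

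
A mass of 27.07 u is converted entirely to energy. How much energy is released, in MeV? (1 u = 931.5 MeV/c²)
E = mc² = 25220 MeV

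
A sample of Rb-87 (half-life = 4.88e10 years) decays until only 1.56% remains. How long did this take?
t = t½ × log₂(N₀/N) = 2.929e11 years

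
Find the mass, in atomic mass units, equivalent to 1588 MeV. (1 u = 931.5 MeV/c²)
m = E/c² = 1.705 u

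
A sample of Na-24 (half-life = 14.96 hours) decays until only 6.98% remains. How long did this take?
t = t½ × log₂(N₀/N) = 57.46 hours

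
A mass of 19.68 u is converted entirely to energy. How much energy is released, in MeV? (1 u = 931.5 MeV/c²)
E = mc² = 18330 MeV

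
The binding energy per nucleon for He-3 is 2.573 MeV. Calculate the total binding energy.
B.E. = 2.573 × 3 = 7.719 MeV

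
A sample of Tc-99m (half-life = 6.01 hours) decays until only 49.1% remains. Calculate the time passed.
t = t½ × log₂(N₀/N) = 6.167 hours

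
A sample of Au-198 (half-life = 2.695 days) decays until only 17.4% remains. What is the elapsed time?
t = t½ × log₂(N₀/N) = 6.799 days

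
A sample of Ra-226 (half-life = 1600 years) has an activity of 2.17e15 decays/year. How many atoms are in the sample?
N = A/λ = 5.009e18 atoms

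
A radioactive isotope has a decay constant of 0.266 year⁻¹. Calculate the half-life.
t½ = ln(2)/λ = 2.606 years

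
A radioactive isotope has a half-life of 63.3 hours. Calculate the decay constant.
λ = ln(2)/t½ = 0.01095 hour⁻¹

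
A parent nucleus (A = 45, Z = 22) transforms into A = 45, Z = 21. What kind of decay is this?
ΔA = 0, ΔZ = -1 ⇒ beta-plus decay (β⁺) or electron capture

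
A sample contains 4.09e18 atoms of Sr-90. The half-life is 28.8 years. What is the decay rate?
A = λN = 9.844e16 decays/year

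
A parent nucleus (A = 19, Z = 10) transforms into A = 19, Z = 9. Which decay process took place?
ΔA = 0, ΔZ = -1 ⇒ beta-plus decay (β⁺) or electron capture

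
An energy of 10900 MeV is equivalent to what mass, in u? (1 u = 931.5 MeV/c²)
m = E/c² = 11.7 u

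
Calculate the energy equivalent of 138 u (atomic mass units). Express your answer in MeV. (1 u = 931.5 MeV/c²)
E = mc² = 1.285e5 MeV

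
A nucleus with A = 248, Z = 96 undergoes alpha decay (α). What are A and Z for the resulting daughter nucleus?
Daughter: A = 244, Z = 94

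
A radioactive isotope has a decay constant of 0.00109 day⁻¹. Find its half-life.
t½ = ln(2)/λ = 635.9 days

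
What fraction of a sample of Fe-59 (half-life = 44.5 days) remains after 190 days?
N/N₀ = (1/2)^(t/t½) = 0.05184 = 5.18%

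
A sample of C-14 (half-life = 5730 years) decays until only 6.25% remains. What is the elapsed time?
t = t½ × log₂(N₀/N) = 22920 years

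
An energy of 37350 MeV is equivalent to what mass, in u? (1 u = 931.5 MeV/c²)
m = E/c² = 40.1 u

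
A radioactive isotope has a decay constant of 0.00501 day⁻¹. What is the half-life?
t½ = ln(2)/λ = 138.4 days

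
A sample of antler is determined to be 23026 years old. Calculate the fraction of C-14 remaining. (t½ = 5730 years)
N/N₀ = (1/2)^(t/t½) = 0.0617 = 6.17%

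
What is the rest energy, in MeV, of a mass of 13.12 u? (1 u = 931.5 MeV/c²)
E = mc² = 12220 MeV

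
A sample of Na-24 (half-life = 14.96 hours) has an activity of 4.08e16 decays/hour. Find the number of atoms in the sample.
N = A/λ = 8.806e17 atoms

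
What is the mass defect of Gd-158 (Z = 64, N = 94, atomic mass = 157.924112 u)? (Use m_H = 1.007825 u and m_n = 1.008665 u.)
Δm = Z·m_H + N·m_n − M = 1.391 u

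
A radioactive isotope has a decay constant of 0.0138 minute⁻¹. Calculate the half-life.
t½ = ln(2)/λ = 50.23 minutes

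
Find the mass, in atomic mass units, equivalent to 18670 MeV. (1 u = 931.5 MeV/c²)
m = E/c² = 20.04 u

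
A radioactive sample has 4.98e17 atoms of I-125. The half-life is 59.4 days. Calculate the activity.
A = λN = 5.811e15 decays/day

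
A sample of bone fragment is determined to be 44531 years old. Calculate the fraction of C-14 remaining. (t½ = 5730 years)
N/N₀ = (1/2)^(t/t½) = 0.004576 = 0.458%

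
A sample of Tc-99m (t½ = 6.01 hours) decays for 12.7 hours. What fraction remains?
N/N₀ = (1/2)^(t/t½) = 0.2311 = 23.1%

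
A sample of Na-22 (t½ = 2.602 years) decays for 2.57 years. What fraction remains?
N/N₀ = (1/2)^(t/t½) = 0.5043 = 50.4%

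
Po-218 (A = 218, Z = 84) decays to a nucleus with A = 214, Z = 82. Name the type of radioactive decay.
ΔA = -4, ΔZ = -2 ⇒ alpha decay (α)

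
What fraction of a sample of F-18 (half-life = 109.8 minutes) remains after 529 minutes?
N/N₀ = (1/2)^(t/t½) = 0.03546 = 3.55%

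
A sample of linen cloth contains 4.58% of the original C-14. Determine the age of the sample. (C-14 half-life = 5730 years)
Age = t½ × log₂(1/ratio) = 25490 years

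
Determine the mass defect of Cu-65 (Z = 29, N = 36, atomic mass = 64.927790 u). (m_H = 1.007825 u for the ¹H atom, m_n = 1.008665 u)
Δm = Z·m_H + N·m_n − M = 0.6111 u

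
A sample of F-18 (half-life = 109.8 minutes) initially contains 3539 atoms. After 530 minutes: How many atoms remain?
N = N₀(1/2)^(t/t½) = 124.7 atoms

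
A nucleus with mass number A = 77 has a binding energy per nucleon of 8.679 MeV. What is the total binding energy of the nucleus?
B.E. = 8.679 × 77 = 668.3 MeV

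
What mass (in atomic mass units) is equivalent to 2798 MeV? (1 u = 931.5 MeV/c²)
m = E/c² = 3.004 u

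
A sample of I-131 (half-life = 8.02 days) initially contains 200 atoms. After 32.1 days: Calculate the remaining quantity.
N = N₀(1/2)^(t/t½) = 12.48 atoms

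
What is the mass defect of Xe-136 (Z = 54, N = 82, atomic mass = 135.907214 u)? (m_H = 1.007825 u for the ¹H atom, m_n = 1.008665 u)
Δm = Z·m_H + N·m_n − M = 1.226 u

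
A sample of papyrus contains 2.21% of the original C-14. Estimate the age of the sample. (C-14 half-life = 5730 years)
Age = t½ × log₂(1/ratio) = 31510 years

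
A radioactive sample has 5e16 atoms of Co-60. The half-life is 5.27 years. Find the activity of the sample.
A = λN = 6.576e15 decays/year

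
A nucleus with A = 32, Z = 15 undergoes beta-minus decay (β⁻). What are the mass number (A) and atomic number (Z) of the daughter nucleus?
Daughter: A = 32, Z = 16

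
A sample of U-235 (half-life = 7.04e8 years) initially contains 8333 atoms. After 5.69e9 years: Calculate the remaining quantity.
N = N₀(1/2)^(t/t½) = 30.74 atoms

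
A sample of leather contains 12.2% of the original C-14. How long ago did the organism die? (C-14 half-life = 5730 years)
Age = t½ × log₂(1/ratio) = 17390 years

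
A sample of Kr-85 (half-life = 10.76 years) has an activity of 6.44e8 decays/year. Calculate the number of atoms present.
N = A/λ = 9.997e9 atoms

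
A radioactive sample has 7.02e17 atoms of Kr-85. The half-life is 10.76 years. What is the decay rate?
A = λN = 4.522e16 decays/year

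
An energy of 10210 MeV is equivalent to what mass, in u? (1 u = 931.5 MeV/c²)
m = E/c² = 10.96 u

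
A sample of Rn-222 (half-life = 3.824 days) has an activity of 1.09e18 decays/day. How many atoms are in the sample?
N = A/λ = 6.013e18 atoms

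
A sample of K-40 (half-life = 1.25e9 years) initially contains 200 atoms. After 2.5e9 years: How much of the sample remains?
N = N₀(1/2)^(t/t½) = 50 atoms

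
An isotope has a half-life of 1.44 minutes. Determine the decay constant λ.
λ = ln(2)/t½ = 0.4814 minute⁻¹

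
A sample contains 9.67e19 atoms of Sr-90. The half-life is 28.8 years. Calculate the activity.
A = λN = 2.327e18 decays/year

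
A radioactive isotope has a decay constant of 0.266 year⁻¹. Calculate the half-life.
t½ = ln(2)/λ = 2.606 years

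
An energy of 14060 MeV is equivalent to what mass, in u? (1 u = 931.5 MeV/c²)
m = E/c² = 15.09 u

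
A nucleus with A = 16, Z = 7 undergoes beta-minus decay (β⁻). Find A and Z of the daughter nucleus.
Daughter: A = 16, Z = 8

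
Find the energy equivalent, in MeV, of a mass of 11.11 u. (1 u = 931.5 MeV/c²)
E = mc² = 10350 MeV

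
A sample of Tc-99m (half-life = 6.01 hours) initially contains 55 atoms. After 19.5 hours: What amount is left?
N = N₀(1/2)^(t/t½) = 5.803 atoms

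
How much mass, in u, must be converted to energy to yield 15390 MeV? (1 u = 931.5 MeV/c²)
m = E/c² = 16.52 u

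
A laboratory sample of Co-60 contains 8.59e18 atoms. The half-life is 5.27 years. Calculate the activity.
A = λN = 1.13e18 decays/year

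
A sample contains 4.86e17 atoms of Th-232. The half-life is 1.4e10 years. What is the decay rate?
A = λN = 2.406e7 decays/year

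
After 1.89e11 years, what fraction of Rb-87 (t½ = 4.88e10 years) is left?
N/N₀ = (1/2)^(t/t½) = 0.06825 = 6.83%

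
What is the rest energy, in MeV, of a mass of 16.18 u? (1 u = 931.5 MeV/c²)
E = mc² = 15070 MeV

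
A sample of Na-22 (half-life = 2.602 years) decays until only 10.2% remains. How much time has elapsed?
t = t½ × log₂(N₀/N) = 8.569 years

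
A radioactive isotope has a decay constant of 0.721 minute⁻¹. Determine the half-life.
t½ = ln(2)/λ = 0.9614 minutes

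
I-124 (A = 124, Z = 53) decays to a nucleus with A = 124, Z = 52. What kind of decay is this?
ΔA = 0, ΔZ = -1 ⇒ beta-plus decay (β⁺) or electron capture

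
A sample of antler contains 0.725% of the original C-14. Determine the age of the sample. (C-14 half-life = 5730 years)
Age = t½ × log₂(1/ratio) = 40730 years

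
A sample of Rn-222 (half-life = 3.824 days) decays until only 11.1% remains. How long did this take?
t = t½ × log₂(N₀/N) = 12.13 days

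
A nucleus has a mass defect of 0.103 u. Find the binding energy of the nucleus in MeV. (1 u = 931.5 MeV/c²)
B.E. = Δm × 931.5 = 95.94 MeV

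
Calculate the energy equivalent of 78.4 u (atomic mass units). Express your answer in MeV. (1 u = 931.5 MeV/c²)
E = mc² = 73030 MeV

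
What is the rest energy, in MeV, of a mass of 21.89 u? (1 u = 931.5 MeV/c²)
E = mc² = 20390 MeV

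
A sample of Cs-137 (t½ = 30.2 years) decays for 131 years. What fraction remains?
N/N₀ = (1/2)^(t/t½) = 0.04945 = 4.95%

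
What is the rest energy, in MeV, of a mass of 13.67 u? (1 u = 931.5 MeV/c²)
E = mc² = 12730 MeV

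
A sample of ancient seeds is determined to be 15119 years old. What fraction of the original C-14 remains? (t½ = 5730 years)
N/N₀ = (1/2)^(t/t½) = 0.1606 = 16.1%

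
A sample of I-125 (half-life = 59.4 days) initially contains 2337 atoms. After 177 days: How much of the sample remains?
N = N₀(1/2)^(t/t½) = 296.2 atoms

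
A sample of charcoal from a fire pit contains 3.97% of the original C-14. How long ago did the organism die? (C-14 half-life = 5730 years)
Age = t½ × log₂(1/ratio) = 26670 years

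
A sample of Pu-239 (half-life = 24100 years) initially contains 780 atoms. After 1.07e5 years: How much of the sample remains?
N = N₀(1/2)^(t/t½) = 35.94 atoms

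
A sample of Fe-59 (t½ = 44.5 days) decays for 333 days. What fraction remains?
N/N₀ = (1/2)^(t/t½) = 0.005589 = 0.559%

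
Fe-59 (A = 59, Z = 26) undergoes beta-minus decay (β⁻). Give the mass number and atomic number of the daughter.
Daughter: A = 59, Z = 27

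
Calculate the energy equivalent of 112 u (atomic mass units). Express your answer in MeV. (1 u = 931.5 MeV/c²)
E = mc² = 1.043e5 MeV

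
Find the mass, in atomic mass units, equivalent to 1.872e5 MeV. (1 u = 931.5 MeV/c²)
m = E/c² = 201 u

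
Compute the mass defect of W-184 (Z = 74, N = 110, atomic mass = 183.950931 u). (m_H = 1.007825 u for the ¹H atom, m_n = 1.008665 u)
Δm = Z·m_H + N·m_n − M = 1.581 u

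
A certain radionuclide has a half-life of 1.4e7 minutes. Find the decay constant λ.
λ = ln(2)/t½ = 4.951e-8 minute⁻¹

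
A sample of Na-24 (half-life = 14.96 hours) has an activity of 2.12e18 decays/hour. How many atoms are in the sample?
N = A/λ = 4.576e19 atoms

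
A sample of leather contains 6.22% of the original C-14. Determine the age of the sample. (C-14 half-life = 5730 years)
Age = t½ × log₂(1/ratio) = 22960 years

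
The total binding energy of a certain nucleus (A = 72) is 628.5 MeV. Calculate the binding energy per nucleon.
B.E./A = 628.5/72 = 8.729 MeV/nucleon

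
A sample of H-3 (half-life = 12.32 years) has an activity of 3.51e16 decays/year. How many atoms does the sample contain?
N = A/λ = 6.239e17 atoms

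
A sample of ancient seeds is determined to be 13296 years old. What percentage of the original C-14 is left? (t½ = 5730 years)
N/N₀ = (1/2)^(t/t½) = 0.2002 = 20%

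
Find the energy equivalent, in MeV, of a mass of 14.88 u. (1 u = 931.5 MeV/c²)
E = mc² = 13860 MeV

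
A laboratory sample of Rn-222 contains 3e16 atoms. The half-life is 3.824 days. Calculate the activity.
A = λN = 5.438e15 decays/day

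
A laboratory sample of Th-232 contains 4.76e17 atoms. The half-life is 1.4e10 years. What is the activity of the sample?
A = λN = 2.357e7 decays/year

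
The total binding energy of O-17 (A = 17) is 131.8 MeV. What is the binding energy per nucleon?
B.E./A = 131.8/17 = 7.753 MeV/nucleon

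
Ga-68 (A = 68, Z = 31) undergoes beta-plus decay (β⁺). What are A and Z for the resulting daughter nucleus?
Daughter: A = 68, Z = 30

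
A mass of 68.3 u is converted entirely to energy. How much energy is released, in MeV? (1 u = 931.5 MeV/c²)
E = mc² = 63620 MeV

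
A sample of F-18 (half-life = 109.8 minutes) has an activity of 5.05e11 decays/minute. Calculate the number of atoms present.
N = A/λ = 8e13 atoms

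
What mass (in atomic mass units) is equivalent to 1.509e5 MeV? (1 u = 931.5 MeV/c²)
m = E/c² = 162 u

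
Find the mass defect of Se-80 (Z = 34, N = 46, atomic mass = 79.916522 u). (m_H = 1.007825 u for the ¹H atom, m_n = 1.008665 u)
Δm = Z·m_H + N·m_n − M = 0.7481 u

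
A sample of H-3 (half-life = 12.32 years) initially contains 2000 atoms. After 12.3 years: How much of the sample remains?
N = N₀(1/2)^(t/t½) = 1001 atoms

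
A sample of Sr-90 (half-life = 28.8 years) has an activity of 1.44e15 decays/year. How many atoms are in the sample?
N = A/λ = 5.983e16 atoms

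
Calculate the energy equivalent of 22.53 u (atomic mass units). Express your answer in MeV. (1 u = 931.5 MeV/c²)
E = mc² = 20990 MeV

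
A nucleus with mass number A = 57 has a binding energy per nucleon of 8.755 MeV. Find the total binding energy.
B.E. = 8.755 × 57 = 499 MeV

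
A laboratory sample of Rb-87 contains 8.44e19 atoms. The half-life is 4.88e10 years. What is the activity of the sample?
A = λN = 1.199e9 decays/year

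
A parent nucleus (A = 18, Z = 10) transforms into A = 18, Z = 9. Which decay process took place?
ΔA = 0, ΔZ = -1 ⇒ beta-plus decay (β⁺) or electron capture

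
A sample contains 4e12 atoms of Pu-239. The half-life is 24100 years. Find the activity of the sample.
A = λN = 1.15e8 decays/year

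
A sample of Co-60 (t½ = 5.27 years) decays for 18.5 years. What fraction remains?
N/N₀ = (1/2)^(t/t½) = 0.08775 = 8.78%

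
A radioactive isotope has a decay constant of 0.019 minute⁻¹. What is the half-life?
t½ = ln(2)/λ = 36.48 minutes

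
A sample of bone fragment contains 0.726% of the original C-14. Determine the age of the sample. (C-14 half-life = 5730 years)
Age = t½ × log₂(1/ratio) = 40720 years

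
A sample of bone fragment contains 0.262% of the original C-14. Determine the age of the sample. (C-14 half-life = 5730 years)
Age = t½ × log₂(1/ratio) = 49140 years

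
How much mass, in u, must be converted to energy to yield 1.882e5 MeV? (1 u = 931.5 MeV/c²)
m = E/c² = 202 u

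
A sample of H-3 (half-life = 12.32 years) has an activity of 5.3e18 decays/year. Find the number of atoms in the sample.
N = A/λ = 9.42e19 atoms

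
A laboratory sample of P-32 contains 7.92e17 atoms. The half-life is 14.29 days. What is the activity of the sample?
A = λN = 3.842e16 decays/day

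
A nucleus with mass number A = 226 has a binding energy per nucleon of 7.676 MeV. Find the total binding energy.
B.E. = 7.676 × 226 = 1735 MeV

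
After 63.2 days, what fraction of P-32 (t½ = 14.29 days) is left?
N/N₀ = (1/2)^(t/t½) = 0.04663 = 4.66%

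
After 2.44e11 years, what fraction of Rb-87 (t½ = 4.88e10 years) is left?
N/N₀ = (1/2)^(t/t½) = 0.03125 = 3.12%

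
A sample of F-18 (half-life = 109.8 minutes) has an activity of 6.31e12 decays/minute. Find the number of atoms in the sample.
N = A/λ = 9.996e14 atoms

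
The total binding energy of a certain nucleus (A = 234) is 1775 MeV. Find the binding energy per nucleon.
B.E./A = 1775/234 = 7.585 MeV/nucleon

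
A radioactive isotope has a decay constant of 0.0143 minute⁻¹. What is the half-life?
t½ = ln(2)/λ = 48.47 minutes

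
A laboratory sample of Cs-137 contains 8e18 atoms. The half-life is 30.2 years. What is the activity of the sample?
A = λN = 1.836e17 decays/year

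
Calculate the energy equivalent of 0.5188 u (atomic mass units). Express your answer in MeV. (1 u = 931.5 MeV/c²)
E = mc² = 483.3 MeV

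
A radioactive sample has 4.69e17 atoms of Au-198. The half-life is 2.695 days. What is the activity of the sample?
A = λN = 1.206e17 decays/day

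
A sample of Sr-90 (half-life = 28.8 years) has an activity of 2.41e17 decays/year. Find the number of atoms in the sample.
N = A/λ = 1.001e19 atoms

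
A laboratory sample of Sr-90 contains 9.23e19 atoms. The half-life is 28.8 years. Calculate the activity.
A = λN = 2.221e18 decays/year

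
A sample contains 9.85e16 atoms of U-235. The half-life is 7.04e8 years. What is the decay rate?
A = λN = 9.698e7 decays/year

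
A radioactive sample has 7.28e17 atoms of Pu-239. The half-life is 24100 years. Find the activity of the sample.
A = λN = 2.094e13 decays/year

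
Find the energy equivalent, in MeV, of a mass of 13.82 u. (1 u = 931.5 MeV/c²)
E = mc² = 12870 MeV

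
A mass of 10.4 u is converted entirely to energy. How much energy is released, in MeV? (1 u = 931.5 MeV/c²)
E = mc² = 9688 MeV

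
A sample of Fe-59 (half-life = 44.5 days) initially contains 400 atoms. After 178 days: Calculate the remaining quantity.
N = N₀(1/2)^(t/t½) = 25 atoms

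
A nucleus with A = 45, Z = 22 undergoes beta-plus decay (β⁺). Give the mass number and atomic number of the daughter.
Daughter: A = 45, Z = 21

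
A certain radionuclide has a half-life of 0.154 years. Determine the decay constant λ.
λ = ln(2)/t½ = 4.501 year⁻¹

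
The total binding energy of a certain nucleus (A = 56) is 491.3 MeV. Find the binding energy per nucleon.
B.E./A = 491.3/56 = 8.773 MeV/nucleon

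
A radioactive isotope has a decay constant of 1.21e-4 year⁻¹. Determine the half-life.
t½ = ln(2)/λ = 5728 years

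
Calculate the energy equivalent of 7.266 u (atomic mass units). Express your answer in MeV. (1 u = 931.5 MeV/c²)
E = mc² = 6768 MeV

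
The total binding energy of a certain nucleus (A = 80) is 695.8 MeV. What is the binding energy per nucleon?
B.E./A = 695.8/80 = 8.697 MeV/nucleon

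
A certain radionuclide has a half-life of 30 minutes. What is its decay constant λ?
λ = ln(2)/t½ = 0.0231 minute⁻¹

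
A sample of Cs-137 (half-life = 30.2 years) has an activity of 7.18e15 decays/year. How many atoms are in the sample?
N = A/λ = 3.128e17 atoms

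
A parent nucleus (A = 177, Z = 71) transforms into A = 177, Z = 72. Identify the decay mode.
ΔA = 0, ΔZ = +1 ⇒ beta-minus decay (β⁻)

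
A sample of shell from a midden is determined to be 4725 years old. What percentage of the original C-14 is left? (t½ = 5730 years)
N/N₀ = (1/2)^(t/t½) = 0.5646 = 56.5%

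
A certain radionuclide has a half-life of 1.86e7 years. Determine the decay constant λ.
λ = ln(2)/t½ = 3.727e-8 year⁻¹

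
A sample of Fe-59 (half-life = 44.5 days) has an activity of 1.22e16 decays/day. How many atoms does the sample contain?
N = A/λ = 7.832e17 atoms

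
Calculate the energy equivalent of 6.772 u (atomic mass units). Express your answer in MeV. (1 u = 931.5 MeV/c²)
E = mc² = 6308 MeV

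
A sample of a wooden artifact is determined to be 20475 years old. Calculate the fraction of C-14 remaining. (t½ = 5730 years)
N/N₀ = (1/2)^(t/t½) = 0.08401 = 8.4%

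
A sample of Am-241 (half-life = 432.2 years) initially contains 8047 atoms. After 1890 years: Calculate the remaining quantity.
N = N₀(1/2)^(t/t½) = 388.4 atoms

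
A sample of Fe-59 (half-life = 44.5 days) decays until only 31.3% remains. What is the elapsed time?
t = t½ × log₂(N₀/N) = 74.57 days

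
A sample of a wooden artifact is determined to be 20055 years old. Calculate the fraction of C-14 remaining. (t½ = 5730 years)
N/N₀ = (1/2)^(t/t½) = 0.08839 = 8.84%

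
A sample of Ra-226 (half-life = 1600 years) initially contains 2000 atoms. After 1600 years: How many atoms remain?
N = N₀(1/2)^(t/t½) = 1000 atoms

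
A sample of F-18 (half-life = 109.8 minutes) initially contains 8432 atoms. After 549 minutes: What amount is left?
N = N₀(1/2)^(t/t½) = 263.5 atoms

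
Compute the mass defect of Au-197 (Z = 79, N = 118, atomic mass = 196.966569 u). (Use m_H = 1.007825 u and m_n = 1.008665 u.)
Δm = Z·m_H + N·m_n − M = 1.674 u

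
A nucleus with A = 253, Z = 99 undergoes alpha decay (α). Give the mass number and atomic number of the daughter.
Daughter: A = 249, Z = 97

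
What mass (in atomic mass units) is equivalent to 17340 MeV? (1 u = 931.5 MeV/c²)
m = E/c² = 18.62 u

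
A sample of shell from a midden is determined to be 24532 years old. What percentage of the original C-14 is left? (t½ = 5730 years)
N/N₀ = (1/2)^(t/t½) = 0.05143 = 5.14%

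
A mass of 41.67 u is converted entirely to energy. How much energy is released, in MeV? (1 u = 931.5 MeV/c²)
E = mc² = 38820 MeV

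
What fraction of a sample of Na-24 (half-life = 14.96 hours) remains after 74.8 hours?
N/N₀ = (1/2)^(t/t½) = 0.03125 = 3.13%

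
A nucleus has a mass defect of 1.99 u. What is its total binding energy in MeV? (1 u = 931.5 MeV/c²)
B.E. = Δm × 931.5 = 1854 MeV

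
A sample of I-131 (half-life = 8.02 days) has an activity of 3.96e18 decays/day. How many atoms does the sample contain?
N = A/λ = 4.582e19 atoms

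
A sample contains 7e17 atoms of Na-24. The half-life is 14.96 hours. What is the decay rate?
A = λN = 3.243e16 decays/hour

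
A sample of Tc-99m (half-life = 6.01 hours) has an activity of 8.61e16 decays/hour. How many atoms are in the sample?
N = A/λ = 7.465e17 atoms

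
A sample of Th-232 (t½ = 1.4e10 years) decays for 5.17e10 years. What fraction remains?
N/N₀ = (1/2)^(t/t½) = 0.07733 = 7.73%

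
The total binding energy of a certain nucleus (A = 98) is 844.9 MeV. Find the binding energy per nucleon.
B.E./A = 844.9/98 = 8.621 MeV/nucleon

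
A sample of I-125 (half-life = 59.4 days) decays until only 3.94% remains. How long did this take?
t = t½ × log₂(N₀/N) = 277.1 days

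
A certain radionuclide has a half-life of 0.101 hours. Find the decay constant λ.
λ = ln(2)/t½ = 6.863 hour⁻¹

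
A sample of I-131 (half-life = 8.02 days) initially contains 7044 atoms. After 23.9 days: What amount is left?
N = N₀(1/2)^(t/t½) = 892.8 atoms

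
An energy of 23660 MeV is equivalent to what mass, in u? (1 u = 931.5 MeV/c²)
m = E/c² = 25.4 u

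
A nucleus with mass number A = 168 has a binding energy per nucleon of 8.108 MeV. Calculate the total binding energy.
B.E. = 8.108 × 168 = 1362 MeV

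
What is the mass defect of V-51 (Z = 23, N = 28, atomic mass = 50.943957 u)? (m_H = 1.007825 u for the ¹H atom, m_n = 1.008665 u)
Δm = Z·m_H + N·m_n − M = 0.4786 u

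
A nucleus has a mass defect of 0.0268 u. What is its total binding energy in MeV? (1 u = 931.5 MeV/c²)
B.E. = Δm × 931.5 = 24.96 MeV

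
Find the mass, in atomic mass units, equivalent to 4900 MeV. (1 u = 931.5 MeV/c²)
m = E/c² = 5.26 u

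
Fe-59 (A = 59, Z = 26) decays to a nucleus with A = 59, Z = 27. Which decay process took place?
ΔA = 0, ΔZ = +1 ⇒ beta-minus decay (β⁻)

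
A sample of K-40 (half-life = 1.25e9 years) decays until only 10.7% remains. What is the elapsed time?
t = t½ × log₂(N₀/N) = 4.03e9 years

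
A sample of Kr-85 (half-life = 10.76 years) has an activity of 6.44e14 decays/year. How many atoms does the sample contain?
N = A/λ = 9.997e15 atoms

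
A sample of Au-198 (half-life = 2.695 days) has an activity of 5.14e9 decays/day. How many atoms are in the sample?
N = A/λ = 1.998e10 atoms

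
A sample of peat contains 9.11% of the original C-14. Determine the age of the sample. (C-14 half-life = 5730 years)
Age = t½ × log₂(1/ratio) = 19810 years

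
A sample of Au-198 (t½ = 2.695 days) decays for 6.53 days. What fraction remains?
N/N₀ = (1/2)^(t/t½) = 0.1865 = 18.6%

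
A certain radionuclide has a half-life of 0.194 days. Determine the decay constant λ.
λ = ln(2)/t½ = 3.573 day⁻¹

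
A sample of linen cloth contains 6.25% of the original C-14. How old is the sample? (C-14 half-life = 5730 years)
Age = t½ × log₂(1/ratio) = 22920 years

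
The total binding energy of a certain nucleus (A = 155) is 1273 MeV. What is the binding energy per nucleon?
B.E./A = 1273/155 = 8.213 MeV/nucleon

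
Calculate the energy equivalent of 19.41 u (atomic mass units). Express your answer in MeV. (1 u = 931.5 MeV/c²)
E = mc² = 18080 MeV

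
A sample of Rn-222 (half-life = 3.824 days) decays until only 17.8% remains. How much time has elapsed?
t = t½ × log₂(N₀/N) = 9.522 days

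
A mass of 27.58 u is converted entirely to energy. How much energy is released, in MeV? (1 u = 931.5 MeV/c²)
E = mc² = 25690 MeV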